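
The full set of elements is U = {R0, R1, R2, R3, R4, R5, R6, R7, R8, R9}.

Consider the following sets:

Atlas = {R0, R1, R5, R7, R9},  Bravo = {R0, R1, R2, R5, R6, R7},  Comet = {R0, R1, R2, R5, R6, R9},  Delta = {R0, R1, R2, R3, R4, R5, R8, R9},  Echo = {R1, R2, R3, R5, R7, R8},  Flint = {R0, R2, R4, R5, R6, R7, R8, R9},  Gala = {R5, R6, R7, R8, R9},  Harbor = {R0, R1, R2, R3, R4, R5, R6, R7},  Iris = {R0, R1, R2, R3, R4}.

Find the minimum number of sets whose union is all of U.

Take {Delta, Flint}. Their union is {R0, R1, R2, R3, R4, R5, R6, R7, R8, R9}, which is all 10 elements.
No single set has all 10 elements (the largest, Delta, has 8), so 2 is optimal.

2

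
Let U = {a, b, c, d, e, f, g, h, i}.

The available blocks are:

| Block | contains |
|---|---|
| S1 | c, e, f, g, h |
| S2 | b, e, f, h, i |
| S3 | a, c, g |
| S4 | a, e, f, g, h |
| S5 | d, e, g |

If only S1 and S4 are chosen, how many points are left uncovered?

3

Union of S1, S4 = {a, c, e, f, g, h}.
Not covered: b, d, i — 3 points.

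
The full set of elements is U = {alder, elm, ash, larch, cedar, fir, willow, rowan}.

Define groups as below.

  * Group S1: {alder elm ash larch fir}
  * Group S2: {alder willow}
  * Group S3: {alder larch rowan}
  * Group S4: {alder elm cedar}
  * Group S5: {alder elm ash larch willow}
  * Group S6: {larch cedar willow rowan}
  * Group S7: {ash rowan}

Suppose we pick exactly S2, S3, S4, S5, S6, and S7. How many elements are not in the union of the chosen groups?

Union of S2, S3, S4, S5, S6, S7 = {alder, elm, ash, larch, cedar, willow, rowan}.
Not covered: fir — 1 element.

1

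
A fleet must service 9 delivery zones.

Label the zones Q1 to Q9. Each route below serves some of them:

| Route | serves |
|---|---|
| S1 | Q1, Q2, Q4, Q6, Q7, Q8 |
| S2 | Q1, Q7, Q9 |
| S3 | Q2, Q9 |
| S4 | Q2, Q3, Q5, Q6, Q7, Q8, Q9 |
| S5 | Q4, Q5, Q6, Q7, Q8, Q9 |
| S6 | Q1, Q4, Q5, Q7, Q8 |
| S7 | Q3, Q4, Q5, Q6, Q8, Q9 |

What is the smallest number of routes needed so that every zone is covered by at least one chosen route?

Take {S1, S4}. Their union is {Q1, Q2, Q3, Q4, Q5, Q6, Q7, Q8, Q9}, which is all 9 zones.
No single route has all 9 zones (the largest, S4, has 7), so 2 is optimal.

2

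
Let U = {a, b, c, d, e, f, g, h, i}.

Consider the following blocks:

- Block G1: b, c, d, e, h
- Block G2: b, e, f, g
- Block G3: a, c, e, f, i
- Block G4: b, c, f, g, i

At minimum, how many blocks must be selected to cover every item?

3

G1 and G2 and G3 together: G1 ∪ G2 ∪ G3 = {a, b, c, d, e, f, g, h, i} — every item is covered.
Only G3 contains a, so G3 is forced; the remaining 4 items need at least 2 more blocks (each remaining block adds at most 3) — so at least 3 blocks are needed, and 3 is optimal.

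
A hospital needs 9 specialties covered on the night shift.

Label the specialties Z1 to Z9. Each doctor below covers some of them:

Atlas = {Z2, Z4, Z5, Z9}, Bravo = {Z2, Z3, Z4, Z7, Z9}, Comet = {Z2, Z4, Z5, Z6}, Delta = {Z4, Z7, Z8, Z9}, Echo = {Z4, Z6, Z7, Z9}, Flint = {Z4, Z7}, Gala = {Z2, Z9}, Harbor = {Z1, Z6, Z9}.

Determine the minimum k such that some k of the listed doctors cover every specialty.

4

Take {Atlas, Bravo, Delta, Harbor}. Their union is {Z1, Z2, Z3, Z4, Z5, Z6, Z7, Z8, Z9}, which is all 9 specialties.
No 3 of the 8 doctors cover everything (all 56 combinations miss at least one specialty), so 4 is optimal.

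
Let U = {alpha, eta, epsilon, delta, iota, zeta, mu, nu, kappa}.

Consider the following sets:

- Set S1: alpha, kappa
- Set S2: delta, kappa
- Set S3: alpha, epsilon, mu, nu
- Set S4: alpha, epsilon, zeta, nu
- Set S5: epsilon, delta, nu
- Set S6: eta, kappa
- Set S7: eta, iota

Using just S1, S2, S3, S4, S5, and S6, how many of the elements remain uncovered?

Union of S1, S2, S3, S4, S5, S6 = {alpha, eta, epsilon, delta, zeta, mu, nu, kappa}.
Not covered: iota — 1 element.

1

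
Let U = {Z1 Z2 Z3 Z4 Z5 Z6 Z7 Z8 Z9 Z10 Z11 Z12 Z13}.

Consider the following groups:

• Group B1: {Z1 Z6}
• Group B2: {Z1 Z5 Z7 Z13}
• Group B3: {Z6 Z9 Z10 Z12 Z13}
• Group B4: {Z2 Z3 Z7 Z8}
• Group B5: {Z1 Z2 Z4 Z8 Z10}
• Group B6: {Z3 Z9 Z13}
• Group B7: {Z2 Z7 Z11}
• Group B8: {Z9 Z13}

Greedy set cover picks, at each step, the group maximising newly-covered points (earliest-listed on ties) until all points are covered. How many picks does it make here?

Greedy: pick B3 (covers 5 new) → pick B4 (covers 4 new) → pick B2 (covers 2 new) → pick B5 (covers 1 new) → pick B7 (covers 1 new). Total picks: 5.

5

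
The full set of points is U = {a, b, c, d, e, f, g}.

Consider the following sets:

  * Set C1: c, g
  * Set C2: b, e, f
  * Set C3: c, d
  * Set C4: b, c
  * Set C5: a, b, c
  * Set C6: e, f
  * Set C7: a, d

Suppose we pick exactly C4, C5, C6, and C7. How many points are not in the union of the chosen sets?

Union of C4, C5, C6, C7 = {a, b, c, d, e, f}.
Not covered: g — 1 point.

1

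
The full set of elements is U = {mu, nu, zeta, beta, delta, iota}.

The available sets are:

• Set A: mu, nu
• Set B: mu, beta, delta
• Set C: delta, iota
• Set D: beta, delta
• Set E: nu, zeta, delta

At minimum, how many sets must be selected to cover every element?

3

B and C and E together: B ∪ C ∪ E = {mu, nu, zeta, beta, delta, iota} — every element is covered.
Only E contains zeta, so E is forced; the remaining 3 elements need at least 2 more sets (each remaining set adds at most 2) — so at least 3 sets are needed, and 3 is optimal.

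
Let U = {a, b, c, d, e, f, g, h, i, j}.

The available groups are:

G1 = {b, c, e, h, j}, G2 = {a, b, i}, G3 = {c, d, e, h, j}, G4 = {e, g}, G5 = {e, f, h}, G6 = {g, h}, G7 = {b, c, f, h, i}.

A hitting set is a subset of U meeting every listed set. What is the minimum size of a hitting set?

The 3 points {b, g, h} hit every group.
No choice of 2 points meets every group, so 3 is the minimum.

3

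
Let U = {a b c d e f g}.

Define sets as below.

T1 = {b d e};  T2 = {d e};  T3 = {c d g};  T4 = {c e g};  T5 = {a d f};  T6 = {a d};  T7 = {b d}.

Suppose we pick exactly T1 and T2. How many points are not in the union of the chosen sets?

4

Union of T1, T2 = {b, d, e}.
Not covered: a, c, f, g — 4 points.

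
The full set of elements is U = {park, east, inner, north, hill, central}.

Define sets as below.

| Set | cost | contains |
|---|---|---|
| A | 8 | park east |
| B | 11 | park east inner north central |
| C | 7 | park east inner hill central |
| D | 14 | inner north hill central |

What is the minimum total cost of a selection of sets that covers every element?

B, C together cover every element (B ∪ C = {park, east, inner, north, hill, central}); total cost 11 + 7 = 18.
No covering selection has total cost below 18.

18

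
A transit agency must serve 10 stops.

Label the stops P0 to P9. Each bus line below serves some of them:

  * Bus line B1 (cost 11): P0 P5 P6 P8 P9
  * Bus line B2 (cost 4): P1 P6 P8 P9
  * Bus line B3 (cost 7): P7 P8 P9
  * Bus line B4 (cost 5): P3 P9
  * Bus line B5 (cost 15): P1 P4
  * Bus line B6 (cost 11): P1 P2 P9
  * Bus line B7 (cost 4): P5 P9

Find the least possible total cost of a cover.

49

B1, B3, B4, B5, B6 together cover every stop (B1 ∪ B3 ∪ B4 ∪ B5 ∪ B6 = {P0, P1, P2, P3, P4, P5, P6, P7, P8, P9}); total cost 11 + 7 + 5 + 15 + 11 = 49.
The greedy pick B2, B7, B4, B3, B1, B6, B5 costs 57; no covering selection beats 49.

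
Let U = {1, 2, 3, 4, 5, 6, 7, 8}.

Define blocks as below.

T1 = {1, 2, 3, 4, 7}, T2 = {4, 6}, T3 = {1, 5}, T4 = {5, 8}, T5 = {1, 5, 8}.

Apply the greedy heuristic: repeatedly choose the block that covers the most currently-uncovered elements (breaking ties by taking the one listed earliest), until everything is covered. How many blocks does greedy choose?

Greedy: pick T1 (covers 5 new) → pick T4 (covers 2 new) → pick T2 (covers 1 new). Total picks: 3.

3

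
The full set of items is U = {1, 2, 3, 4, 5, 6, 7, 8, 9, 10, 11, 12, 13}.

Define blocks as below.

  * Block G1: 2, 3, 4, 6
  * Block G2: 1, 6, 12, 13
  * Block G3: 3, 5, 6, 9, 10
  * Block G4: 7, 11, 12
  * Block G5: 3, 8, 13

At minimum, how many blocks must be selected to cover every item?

5

G1, G2, G3, G4, and G5 cover everything between them: the union {1, 2, 3, 4, 5, 6, 7, 8, 9, 10, 11, 12, 13} is all of U.
No 4 of the 5 blocks cover everything (all 5 combinations miss at least one item), so 5 is optimal.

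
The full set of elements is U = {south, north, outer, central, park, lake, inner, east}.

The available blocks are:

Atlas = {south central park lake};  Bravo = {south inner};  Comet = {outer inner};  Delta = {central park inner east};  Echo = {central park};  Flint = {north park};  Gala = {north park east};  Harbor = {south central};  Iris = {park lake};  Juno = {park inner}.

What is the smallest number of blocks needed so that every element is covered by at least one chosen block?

3

Atlas, Comet, and Gala cover everything between them: the union {south, north, outer, central, park, lake, inner, east} is all of U.
Only Comet contains outer, so Comet is forced; the remaining 6 elements need at least 2 more blocks (each remaining block adds at most 4) — so at least 3 blocks are needed, and 3 is optimal.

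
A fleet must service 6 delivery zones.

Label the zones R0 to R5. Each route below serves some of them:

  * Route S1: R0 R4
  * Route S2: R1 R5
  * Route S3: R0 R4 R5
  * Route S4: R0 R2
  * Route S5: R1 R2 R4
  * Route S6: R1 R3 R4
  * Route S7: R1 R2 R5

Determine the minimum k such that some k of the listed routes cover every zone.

Take {S4, S6, S7}. Their union is {R0, R1, R2, R3, R4, R5}, which is all 6 zones.
Only S6 contains R3, so S6 is forced; the remaining 3 zones need at least 2 more routes (each remaining route adds at most 2) — so at least 3 routes are needed, and 3 is optimal.

3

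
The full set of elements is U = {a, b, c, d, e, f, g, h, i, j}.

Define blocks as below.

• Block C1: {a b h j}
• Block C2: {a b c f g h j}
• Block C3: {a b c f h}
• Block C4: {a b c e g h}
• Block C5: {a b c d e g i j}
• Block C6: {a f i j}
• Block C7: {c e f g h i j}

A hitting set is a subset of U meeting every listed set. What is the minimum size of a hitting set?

2

T = {a, c} meets every block (each contains at least one member of T), and |T| = 2.
No single element lies in every block, so at least 2 are needed and 2 is optimal.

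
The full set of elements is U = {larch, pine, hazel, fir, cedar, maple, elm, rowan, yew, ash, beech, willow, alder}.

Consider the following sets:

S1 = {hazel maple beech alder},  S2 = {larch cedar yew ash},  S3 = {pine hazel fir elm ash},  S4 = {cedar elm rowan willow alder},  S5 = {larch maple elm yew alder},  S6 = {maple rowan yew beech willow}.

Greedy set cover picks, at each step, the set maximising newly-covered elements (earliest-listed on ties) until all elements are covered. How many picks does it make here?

4

Greedy: pick S3 (covers 5 new) → pick S6 (covers 5 new) → pick S2 (covers 2 new) → pick S1 (covers 1 new). Total picks: 4.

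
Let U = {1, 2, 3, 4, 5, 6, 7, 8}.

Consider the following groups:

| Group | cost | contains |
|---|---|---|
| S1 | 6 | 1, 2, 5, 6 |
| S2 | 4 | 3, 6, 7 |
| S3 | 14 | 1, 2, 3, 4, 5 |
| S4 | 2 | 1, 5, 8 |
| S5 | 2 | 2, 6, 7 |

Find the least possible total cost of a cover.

18

S3, S4, S5 together cover every item (S3 ∪ S4 ∪ S5 = {1, 2, 3, 4, 5, 6, 7, 8}); total cost 14 + 2 + 2 = 18.
The greedy pick S4, S5, S2, S3 costs 22; no covering selection beats 18.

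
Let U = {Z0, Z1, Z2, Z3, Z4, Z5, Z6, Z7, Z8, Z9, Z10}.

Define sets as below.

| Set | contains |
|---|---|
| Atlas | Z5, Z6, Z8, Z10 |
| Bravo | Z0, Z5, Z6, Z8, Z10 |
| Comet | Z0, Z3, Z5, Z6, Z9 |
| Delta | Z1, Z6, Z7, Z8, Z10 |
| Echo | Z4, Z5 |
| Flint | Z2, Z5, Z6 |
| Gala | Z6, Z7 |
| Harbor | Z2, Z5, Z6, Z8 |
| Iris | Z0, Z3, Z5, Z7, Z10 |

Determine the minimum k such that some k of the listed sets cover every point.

4

Take {Comet, Delta, Echo, Harbor}. Their union is {Z0, Z1, Z2, Z3, Z4, Z5, Z6, Z7, Z8, Z9, Z10}, which is all 11 points.
No 3 of the 9 sets cover everything (all 84 combinations miss at least one point), so 4 is optimal.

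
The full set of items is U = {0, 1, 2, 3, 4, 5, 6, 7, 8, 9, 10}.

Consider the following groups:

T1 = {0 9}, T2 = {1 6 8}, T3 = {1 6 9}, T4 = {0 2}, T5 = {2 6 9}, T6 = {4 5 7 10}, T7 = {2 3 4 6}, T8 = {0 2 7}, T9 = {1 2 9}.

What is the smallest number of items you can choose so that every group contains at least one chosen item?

H = {0, 5, 6, 9} meets every group (each contains at least one member of H), and |H| = 4.
No choice of 3 items meets every group, so 4 is the minimum.

4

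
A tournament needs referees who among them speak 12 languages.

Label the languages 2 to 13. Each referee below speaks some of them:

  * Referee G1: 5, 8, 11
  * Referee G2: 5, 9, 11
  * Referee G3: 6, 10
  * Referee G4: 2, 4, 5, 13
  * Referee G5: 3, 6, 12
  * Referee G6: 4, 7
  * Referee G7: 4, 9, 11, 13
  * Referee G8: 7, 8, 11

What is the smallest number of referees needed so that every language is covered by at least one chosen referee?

5

G3 and G4 and G5 and G7 and G8 together: G3 ∪ G4 ∪ G5 ∪ G7 ∪ G8 = {2, 3, 4, 5, 6, 7, 8, 9, 10, 11, 12, 13} — every language is covered.
No 4 of the 8 referees cover everything (all 70 combinations miss at least one language), so 5 is optimal.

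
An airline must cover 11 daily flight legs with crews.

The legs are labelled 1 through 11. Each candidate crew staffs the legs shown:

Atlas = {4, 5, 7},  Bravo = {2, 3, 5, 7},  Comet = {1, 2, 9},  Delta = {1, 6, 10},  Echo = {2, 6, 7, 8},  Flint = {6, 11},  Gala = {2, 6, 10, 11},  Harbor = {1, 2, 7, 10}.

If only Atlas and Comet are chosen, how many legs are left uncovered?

Union of Atlas, Comet = {1, 2, 4, 5, 7, 9}.
Not covered: 3, 6, 8, 10, 11 — 5 legs.

5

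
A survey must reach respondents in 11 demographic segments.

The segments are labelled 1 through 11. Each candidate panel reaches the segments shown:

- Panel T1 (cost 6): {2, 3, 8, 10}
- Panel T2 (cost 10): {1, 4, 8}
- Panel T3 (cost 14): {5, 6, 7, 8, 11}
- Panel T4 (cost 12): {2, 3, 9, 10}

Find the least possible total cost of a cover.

T2, T3, T4 together cover every segment (T2 ∪ T3 ∪ T4 = {1, 2, 3, 4, 5, 6, 7, 8, 9, 10, 11}); total cost 10 + 14 + 12 = 36.
The greedy pick T1, T3, T2, T4 costs 42; no covering selection beats 36.

36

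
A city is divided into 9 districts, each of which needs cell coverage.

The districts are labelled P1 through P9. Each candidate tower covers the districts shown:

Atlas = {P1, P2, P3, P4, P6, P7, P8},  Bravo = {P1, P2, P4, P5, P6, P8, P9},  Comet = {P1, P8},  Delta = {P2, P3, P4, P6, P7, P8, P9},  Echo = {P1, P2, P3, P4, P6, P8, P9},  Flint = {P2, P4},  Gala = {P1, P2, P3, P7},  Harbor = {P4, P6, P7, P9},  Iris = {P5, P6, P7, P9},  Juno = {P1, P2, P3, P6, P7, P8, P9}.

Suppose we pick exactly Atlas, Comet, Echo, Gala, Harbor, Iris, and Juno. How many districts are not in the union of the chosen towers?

Union of Atlas, Comet, Echo, Gala, Harbor, Iris, Juno = {P1, P2, P3, P4, P5, P6, P7, P8, P9} — that's every district, so 0 are uncovered.

0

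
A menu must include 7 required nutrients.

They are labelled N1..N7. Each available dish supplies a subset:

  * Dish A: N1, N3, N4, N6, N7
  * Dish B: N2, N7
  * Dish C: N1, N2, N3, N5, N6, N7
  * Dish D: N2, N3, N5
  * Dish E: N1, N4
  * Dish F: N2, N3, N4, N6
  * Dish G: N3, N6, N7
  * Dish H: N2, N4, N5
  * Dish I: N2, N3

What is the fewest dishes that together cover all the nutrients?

2

A and D together: A ∪ D = {N1, N2, N3, N4, N5, N6, N7} — every nutrient is covered.
No single dish has all 7 nutrients (the largest, C, has 6), so 2 is optimal.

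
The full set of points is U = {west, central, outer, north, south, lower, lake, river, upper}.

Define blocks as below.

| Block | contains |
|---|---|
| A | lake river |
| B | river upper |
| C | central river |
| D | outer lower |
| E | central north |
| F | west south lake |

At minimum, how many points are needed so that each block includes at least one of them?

4

Take H = {north, south, lower, river}. Each listed block contains at least one of these, so H is a hitting set of size 4.
The blocks B, D, E, F are pairwise disjoint, so any hitting set needs a separate point for each — at least 4. Hence 4 is optimal.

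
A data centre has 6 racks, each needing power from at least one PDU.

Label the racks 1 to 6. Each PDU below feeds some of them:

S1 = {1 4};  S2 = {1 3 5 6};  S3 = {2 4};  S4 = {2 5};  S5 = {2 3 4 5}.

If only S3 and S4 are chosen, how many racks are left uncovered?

Union of S3, S4 = {2, 4, 5}.
Not covered: 1, 3, 6 — 3 racks.

3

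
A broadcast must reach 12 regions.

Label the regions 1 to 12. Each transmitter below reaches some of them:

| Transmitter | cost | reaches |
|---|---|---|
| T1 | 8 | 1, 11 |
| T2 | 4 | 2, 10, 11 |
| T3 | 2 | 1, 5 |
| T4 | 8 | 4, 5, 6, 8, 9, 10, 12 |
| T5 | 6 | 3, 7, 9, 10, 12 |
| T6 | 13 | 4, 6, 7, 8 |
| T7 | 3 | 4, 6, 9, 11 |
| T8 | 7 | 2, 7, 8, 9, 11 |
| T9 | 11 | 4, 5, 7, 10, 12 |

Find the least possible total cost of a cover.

T3, T5, T7, T8 together cover every region (T3 ∪ T5 ∪ T7 ∪ T8 = {1, 2, 3, 4, 5, 6, 7, 8, 9, 10, 11, 12}); total cost 2 + 6 + 3 + 7 = 18.
No covering selection has total cost below 18.

18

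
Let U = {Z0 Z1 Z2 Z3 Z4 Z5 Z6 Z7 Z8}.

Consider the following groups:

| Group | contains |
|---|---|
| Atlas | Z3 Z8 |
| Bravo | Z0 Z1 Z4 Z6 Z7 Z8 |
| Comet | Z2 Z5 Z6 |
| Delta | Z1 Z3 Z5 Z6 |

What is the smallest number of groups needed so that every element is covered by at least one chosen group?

3

Atlas, Bravo, and Comet cover everything between them: the union {Z0, Z1, Z2, Z3, Z4, Z5, Z6, Z7, Z8} is all of U.
Only Bravo contains Z0, so Bravo is forced; the remaining 3 elements need at least 2 more groups (each remaining group adds at most 2) — so at least 3 groups are needed, and 3 is optimal.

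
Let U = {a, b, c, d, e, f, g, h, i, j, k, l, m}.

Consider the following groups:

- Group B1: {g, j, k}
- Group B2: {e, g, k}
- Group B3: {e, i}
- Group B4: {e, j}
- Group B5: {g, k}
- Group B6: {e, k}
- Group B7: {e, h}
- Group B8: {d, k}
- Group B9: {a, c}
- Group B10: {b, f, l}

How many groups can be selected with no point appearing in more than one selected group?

4

B1, B3, B9, B10 are pairwise disjoint (B1={g,j,k}; B3={e,i}; B9={a,c}; B10={b,f,l}).
Every remaining group overlaps one of these, and no 5 of the listed groups are pairwise disjoint, so 4 is the maximum.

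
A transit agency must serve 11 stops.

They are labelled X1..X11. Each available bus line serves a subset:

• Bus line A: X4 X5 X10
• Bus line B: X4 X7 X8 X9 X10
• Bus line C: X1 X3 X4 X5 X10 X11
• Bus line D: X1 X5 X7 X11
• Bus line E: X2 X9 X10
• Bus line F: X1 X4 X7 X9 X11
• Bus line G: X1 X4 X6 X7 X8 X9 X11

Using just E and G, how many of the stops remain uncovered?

2

Union of E, G = {X1, X2, X4, X6, X7, X8, X9, X10, X11}.
Not covered: X3, X5 — 2 stops.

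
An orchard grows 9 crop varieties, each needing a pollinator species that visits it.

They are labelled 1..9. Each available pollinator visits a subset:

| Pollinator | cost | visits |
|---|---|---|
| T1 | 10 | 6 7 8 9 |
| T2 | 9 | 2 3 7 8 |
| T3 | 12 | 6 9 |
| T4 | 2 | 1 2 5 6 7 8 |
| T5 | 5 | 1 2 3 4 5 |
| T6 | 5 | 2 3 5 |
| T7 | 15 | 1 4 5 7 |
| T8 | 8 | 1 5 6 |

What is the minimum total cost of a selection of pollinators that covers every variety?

T1, T5 together cover every variety (T1 ∪ T5 = {1, 2, 3, 4, 5, 6, 7, 8, 9}); total cost 10 + 5 = 15.
The greedy pick T4, T5, T1 costs 17; no covering selection beats 15.

15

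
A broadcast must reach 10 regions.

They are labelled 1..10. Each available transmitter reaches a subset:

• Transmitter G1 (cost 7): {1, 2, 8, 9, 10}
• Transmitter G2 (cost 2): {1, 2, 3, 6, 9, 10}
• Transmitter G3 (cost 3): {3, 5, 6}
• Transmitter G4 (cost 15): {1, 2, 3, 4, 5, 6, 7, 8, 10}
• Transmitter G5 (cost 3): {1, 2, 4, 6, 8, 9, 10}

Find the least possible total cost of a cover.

17

G2, G4 together cover every region (G2 ∪ G4 = {1, 2, 3, 4, 5, 6, 7, 8, 9, 10}); total cost 2 + 15 = 17.
The greedy pick G2, G5, G3, G4 costs 23; no covering selection beats 17.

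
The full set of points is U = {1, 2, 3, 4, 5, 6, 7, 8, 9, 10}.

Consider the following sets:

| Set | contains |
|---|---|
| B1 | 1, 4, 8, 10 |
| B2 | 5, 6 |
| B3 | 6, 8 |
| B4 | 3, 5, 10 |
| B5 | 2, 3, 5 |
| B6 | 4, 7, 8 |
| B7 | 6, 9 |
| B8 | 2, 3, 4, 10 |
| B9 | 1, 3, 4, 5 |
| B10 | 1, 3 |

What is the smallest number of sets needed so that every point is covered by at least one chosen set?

B6, B7, B8, and B9 cover everything between them: the union {1, 2, 3, 4, 5, 6, 7, 8, 9, 10} is all of U.
Only B6 contains 7, so B6 is forced; the remaining 7 points need at least 3 more sets (each remaining set adds at most 3) — so at least 4 sets are needed, and 4 is optimal.

4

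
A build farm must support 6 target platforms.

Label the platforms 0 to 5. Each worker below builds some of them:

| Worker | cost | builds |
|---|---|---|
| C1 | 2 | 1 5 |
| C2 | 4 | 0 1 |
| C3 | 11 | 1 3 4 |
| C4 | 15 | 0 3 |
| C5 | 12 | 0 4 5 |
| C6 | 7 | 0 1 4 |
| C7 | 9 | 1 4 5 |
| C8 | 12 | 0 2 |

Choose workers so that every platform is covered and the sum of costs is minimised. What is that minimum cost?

25

C1, C3, C8 together cover every platform (C1 ∪ C3 ∪ C8 = {0, 1, 2, 3, 4, 5}); total cost 2 + 11 + 12 = 25.
The greedy pick C1, C6, C3, C8 costs 32; no covering selection beats 25.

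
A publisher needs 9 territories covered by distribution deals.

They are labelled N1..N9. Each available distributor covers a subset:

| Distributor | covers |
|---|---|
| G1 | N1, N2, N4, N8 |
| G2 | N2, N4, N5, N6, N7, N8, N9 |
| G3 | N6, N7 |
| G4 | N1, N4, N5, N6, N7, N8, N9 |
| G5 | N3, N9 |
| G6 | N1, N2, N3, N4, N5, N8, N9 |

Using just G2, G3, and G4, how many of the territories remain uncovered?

Union of G2, G3, G4 = {N1, N2, N4, N5, N6, N7, N8, N9}.
Not covered: N3 — 1 territory.

1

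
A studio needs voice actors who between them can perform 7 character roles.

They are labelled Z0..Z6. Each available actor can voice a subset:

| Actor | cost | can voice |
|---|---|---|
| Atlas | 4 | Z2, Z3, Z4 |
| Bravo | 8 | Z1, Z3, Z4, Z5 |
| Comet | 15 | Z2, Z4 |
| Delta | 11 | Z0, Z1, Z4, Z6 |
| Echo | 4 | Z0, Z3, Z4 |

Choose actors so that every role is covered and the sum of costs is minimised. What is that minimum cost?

Atlas, Bravo, Delta together cover every role (Atlas ∪ Bravo ∪ Delta = {Z0, Z1, Z2, Z3, Z4, Z5, Z6}); total cost 4 + 8 + 11 = 23.
No covering selection has total cost below 23.

23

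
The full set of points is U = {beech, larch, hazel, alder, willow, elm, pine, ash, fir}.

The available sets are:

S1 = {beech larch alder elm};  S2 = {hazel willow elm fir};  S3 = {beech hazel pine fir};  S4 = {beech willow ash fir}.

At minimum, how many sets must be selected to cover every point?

S1 and S3 and S4 together: S1 ∪ S3 ∪ S4 = {beech, larch, hazel, alder, willow, elm, pine, ash, fir} — every point is covered.
Each set has at most 4 points, and 2·4 = 8 < 9 — so at least 3 sets are needed, and 3 is optimal.

3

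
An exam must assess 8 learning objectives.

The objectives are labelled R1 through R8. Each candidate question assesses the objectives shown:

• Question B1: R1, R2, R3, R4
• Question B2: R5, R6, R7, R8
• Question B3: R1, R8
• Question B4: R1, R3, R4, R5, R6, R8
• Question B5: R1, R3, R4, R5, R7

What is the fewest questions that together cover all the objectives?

2

B1 and B2 together: B1 ∪ B2 = {R1, R2, R3, R4, R5, R6, R7, R8} — every objective is covered.
No single question has all 8 objectives (the largest, B4, has 6), so 2 is optimal.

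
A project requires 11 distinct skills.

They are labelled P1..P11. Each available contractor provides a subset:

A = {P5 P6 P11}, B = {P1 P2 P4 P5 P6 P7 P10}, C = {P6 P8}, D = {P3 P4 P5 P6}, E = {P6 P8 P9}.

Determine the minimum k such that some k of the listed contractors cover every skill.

Take {A, B, D, E}. Their union is {P1, P2, P3, P4, P5, P6, P7, P8, P9, P10, P11}, which is all 11 skills.
No 3 of the 5 contractors cover everything (all 10 combinations miss at least one skill), so 4 is optimal.

4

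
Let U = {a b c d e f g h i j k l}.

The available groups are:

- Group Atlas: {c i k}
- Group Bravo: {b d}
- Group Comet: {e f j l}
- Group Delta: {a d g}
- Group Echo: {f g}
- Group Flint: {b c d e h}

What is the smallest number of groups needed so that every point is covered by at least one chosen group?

4

Atlas, Comet, Delta, and Flint cover everything between them: the union {a, b, c, d, e, f, g, h, i, j, k, l} is all of U.
Only Delta contains a, so Delta is forced; the remaining 9 points need at least 3 more groups (each remaining group adds at most 4) — so at least 4 groups are needed, and 4 is optimal.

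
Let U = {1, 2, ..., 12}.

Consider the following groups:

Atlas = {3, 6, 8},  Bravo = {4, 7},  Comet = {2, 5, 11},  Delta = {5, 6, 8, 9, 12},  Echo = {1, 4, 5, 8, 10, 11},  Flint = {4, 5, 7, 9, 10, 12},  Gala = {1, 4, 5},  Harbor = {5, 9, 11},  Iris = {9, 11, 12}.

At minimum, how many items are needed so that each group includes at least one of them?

The 3 items {4, 6, 11} hit every group.
The groups Atlas, Bravo, Comet are pairwise disjoint, so any hitting set needs a separate item for each — at least 3. Hence 3 is optimal.

3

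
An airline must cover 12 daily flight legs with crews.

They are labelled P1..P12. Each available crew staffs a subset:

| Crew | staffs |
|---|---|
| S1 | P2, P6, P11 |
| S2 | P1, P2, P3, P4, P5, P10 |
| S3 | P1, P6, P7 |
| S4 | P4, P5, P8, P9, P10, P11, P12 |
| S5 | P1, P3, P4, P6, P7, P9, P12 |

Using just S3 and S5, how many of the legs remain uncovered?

Union of S3, S5 = {P1, P3, P4, P6, P7, P9, P12}.
Not covered: P2, P5, P8, P10, P11 — 5 legs.

5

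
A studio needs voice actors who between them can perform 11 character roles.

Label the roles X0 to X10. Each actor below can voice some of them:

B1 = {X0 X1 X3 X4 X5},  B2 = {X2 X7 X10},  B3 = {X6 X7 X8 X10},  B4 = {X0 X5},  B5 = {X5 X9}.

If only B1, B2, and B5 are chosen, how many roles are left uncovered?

Union of B1, B2, B5 = {X0, X1, X2, X3, X4, X5, X7, X9, X10}.
Not covered: X6, X8 — 2 roles.

2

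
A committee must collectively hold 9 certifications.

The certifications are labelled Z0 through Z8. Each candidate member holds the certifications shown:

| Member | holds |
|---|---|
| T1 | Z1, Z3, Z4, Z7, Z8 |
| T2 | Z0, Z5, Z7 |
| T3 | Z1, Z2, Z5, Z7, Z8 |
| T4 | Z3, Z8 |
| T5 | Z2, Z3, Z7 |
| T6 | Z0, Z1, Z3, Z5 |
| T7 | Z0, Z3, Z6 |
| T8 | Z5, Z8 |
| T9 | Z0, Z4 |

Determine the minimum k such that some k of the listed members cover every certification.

T1 and T3 and T7 together: T1 ∪ T3 ∪ T7 = {Z0, Z1, Z2, Z3, Z4, Z5, Z6, Z7, Z8} — every certification is covered.
Only T7 contains Z6, so T7 is forced; the remaining 6 certifications need at least 2 more members (each remaining member adds at most 5) — so at least 3 members are needed, and 3 is optimal.

3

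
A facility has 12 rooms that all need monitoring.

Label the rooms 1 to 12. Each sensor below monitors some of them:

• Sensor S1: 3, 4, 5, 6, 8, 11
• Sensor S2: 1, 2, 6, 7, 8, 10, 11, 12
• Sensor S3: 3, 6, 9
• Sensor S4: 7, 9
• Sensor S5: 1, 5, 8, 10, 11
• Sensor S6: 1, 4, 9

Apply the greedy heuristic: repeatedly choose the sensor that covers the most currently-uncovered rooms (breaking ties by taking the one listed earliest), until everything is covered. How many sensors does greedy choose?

3

Greedy: pick S2 (covers 8 new) → pick S1 (covers 3 new) → pick S3 (covers 1 new). Total picks: 3.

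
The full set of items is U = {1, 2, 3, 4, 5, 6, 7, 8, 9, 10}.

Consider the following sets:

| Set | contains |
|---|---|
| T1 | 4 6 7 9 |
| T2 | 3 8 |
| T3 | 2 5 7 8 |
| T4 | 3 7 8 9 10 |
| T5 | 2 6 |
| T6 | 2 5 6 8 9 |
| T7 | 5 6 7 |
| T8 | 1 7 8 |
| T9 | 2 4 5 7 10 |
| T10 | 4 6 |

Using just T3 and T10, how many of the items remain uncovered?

4

Union of T3, T10 = {2, 4, 5, 6, 7, 8}.
Not covered: 1, 3, 9, 10 — 4 items.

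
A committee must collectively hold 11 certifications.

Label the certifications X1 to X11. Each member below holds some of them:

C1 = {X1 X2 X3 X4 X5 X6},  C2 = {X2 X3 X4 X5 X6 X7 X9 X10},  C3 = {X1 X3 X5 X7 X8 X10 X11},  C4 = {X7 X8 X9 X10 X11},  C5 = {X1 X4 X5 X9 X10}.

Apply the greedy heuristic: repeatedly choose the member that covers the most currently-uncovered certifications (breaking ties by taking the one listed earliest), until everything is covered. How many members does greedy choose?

2

Greedy: pick C2 (covers 8 new) → pick C3 (covers 3 new). Total picks: 2.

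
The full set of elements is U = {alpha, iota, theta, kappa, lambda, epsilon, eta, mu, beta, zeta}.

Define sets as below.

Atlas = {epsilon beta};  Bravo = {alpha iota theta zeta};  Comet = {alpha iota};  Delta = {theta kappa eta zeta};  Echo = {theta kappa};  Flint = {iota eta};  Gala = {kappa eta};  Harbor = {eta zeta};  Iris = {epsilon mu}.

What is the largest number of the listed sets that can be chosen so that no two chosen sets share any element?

Atlas, Comet, Echo, Harbor are pairwise disjoint (Atlas={epsilon,beta}; Comet={alpha,iota}; Echo={theta,kappa}; Harbor={eta,zeta}).
Every remaining set overlaps one of these, and no 5 of the listed sets are pairwise disjoint, so 4 is the maximum.

4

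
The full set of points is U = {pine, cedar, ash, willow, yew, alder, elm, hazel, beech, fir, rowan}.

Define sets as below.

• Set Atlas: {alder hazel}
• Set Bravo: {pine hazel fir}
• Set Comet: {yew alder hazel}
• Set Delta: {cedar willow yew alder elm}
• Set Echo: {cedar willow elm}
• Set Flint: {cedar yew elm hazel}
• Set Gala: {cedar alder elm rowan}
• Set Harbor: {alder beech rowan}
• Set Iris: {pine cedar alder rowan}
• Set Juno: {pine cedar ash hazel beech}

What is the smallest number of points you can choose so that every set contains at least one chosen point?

3

Take H = {willow, hazel, rowan}. Each listed set contains at least one of these, so H is a hitting set of size 3.
The sets Bravo, Echo, Harbor are pairwise disjoint, so any hitting set needs a separate point for each — at least 3. Hence 3 is optimal.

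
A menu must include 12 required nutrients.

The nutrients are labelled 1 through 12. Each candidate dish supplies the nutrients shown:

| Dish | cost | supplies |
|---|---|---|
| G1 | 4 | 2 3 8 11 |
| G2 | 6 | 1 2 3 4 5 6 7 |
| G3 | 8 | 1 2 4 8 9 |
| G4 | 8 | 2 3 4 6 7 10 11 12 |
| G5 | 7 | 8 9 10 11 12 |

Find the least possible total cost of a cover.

13

G2, G5 together cover every nutrient (G2 ∪ G5 = {1, 2, 3, 4, 5, 6, 7, 8, 9, 10, 11, 12}); total cost 6 + 7 = 13.
No covering selection has total cost below 13.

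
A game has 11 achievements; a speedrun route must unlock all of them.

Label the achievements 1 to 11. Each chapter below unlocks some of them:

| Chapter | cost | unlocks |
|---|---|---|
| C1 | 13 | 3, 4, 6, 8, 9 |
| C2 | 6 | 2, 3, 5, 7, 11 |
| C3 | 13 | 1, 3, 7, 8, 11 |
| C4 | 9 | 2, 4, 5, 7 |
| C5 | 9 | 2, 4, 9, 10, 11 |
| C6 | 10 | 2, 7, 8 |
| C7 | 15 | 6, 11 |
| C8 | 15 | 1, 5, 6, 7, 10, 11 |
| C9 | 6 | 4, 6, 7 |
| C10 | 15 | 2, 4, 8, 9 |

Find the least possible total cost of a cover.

34

C1, C2, C8 together cover every achievement (C1 ∪ C2 ∪ C8 = {1, 2, 3, 4, 5, 6, 7, 8, 9, 10, 11}); total cost 13 + 6 + 15 = 34.
No covering selection has total cost below 34.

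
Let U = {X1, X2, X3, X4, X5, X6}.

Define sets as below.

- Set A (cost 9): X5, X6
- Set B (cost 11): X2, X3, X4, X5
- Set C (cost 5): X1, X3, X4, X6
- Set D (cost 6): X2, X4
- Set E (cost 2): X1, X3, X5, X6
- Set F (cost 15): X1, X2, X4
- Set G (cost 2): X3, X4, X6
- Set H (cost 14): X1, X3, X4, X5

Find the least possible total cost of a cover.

D, E together cover every element (D ∪ E = {X1, X2, X3, X4, X5, X6}); total cost 6 + 2 = 8.
The greedy pick E, G, D costs 10; no covering selection beats 8.

8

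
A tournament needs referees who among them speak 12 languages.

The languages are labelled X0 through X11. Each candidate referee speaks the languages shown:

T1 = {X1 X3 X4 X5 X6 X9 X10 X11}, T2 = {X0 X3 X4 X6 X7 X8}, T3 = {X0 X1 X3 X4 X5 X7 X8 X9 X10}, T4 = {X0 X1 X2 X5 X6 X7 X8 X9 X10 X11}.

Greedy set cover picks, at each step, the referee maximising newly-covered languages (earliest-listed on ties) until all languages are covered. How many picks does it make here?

2

Greedy: pick T4 (covers 10 new) → pick T1 (covers 2 new). Total picks: 2.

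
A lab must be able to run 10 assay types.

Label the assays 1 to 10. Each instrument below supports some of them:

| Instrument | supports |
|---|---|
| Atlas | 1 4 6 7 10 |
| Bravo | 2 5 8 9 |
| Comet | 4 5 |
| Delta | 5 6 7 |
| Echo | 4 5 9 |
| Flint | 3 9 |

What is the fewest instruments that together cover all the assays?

3

Take {Atlas, Bravo, Flint}. Their union is {1, 2, 3, 4, 5, 6, 7, 8, 9, 10}, which is all 10 assays.
Only Atlas contains 1, so Atlas is forced; the remaining 5 assays need at least 2 more instruments (each remaining instrument adds at most 4) — so at least 3 instruments are needed, and 3 is optimal.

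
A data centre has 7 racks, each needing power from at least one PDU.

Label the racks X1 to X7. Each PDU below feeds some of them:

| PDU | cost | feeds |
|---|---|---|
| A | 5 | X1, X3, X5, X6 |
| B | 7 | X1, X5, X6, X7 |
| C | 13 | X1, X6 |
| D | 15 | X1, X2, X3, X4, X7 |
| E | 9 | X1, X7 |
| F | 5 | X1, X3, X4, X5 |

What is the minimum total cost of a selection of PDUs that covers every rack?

A, D together cover every rack (A ∪ D = {X1, X2, X3, X4, X5, X6, X7}); total cost 5 + 15 = 20.
No covering selection has total cost below 20.

20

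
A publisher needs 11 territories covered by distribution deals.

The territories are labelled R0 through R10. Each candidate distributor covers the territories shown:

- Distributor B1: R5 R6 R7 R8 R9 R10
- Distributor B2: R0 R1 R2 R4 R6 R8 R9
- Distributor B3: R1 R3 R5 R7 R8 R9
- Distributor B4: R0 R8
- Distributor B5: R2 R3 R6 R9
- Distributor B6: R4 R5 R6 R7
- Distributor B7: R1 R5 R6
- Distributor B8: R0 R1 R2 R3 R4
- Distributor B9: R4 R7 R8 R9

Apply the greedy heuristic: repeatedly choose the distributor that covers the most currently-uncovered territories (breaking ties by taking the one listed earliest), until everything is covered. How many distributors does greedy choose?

Greedy: pick B2 (covers 7 new) → pick B1 (covers 3 new) → pick B3 (covers 1 new). Total picks: 3.
(The true minimum cover uses only 2 distributors, so greedy is not optimal here.)

3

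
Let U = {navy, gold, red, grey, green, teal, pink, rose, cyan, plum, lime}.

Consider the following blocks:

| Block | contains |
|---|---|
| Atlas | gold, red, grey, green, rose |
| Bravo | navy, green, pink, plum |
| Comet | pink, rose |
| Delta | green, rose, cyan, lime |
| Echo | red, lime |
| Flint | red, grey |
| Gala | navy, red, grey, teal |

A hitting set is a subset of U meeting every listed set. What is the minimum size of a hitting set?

3

H = {grey, pink, lime} meets every block (each contains at least one member of H), and |H| = 3.
No choice of 2 points meets every block, so 3 is the minimum.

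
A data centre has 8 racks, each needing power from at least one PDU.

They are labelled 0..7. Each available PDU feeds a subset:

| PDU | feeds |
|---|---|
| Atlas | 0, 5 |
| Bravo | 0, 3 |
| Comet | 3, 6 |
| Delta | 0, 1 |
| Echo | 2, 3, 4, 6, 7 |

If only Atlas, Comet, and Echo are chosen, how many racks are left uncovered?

1

Union of Atlas, Comet, Echo = {0, 2, 3, 4, 5, 6, 7}.
Not covered: 1 — 1 rack.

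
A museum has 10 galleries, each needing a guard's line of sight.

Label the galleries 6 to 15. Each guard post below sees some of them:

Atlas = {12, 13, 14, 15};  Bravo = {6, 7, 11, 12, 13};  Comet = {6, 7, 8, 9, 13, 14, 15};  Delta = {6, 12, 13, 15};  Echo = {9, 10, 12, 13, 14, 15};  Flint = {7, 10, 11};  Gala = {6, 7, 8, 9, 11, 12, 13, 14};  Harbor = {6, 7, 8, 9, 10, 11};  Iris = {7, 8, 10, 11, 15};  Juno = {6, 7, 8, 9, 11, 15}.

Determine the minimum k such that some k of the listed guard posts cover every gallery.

2

Gala and Iris together: Gala ∪ Iris = {6, 7, 8, 9, 10, 11, 12, 13, 14, 15} — every gallery is covered.
No single guard post has all 10 galleries (the largest, Gala, has 8), so 2 is optimal.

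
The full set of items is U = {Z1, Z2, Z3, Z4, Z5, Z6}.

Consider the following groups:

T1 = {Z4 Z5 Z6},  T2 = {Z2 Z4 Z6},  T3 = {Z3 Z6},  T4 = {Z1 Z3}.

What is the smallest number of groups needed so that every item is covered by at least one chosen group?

Take {T1, T2, T4}. Their union is {Z1, Z2, Z3, Z4, Z5, Z6}, which is all 6 items.
Only T4 contains Z1, so T4 is forced; the remaining 4 items need at least 2 more groups (each remaining group adds at most 3) — so at least 3 groups are needed, and 3 is optimal.

3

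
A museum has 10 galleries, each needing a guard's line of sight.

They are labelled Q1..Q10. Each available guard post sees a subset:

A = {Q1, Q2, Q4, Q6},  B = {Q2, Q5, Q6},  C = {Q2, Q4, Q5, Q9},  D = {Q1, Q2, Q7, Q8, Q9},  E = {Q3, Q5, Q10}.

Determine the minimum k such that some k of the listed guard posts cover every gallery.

Take {A, D, E}. Their union is {Q1, Q2, Q3, Q4, Q5, Q6, Q7, Q8, Q9, Q10}, which is all 10 galleries.
Only E contains Q3, so E is forced; the remaining 7 galleries need at least 2 more guard posts (each remaining guard post adds at most 5) — so at least 3 guard posts are needed, and 3 is optimal.

3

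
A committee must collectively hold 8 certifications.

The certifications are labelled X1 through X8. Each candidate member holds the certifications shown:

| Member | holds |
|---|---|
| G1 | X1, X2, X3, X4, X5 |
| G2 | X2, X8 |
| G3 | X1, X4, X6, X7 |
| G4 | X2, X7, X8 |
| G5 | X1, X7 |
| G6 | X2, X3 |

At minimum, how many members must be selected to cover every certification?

3

G1 and G3 and G4 together: G1 ∪ G3 ∪ G4 = {X1, X2, X3, X4, X5, X6, X7, X8} — every certification is covered.
Only G1 contains X5, so G1 is forced; the remaining 3 certifications need at least 2 more members (each remaining member adds at most 2) — so at least 3 members are needed, and 3 is optimal.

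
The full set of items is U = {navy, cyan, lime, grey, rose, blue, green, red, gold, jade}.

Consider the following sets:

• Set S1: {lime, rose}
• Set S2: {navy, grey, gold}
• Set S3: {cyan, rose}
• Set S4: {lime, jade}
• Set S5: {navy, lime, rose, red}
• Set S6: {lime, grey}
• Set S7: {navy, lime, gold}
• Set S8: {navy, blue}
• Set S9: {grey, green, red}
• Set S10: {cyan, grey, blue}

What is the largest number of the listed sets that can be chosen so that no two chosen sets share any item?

S3, S4, S8, S9 are pairwise disjoint (S3={cyan,rose}; S4={lime,jade}; S8={navy,blue}; S9={grey,green,red}).
Every remaining set overlaps one of these, and no 5 of the listed sets are pairwise disjoint, so 4 is the maximum.

4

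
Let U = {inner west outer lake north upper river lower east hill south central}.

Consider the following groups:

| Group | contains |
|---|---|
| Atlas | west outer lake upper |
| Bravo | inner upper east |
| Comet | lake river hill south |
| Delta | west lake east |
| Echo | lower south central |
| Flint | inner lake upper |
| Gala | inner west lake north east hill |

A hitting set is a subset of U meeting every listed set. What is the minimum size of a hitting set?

3

H = {lake, upper, south} meets every group (each contains at least one member of H), and |H| = 3.
No choice of 2 items meets every group, so 3 is the minimum.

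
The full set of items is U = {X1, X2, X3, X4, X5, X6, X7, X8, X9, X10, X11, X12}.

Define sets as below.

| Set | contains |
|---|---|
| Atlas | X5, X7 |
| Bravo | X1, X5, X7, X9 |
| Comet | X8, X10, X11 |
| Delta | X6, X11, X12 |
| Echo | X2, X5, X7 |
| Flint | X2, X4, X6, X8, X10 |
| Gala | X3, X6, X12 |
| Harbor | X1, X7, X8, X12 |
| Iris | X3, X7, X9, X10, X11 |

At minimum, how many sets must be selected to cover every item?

Take {Bravo, Delta, Flint, Iris}. Their union is {X1, X2, X3, X4, X5, X6, X7, X8, X9, X10, X11, X12}, which is all 12 items.
No 3 of the 9 sets cover everything (all 84 combinations miss at least one item), so 4 is optimal.

4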